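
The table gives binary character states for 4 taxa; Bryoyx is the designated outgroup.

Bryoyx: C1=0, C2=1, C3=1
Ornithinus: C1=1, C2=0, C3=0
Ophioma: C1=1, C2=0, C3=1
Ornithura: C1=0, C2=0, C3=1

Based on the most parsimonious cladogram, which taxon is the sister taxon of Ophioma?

Character polarity is set by the outgroup: the derived state is whichever differs from the outgroup's state, so for C2, C3 the derived state is '0', and for the remaining characters it is '1'.
C1 (derived state '1') is shared by Ophioma and Ornithinus — a synapomorphy uniting that clade.
C2 (derived state '0') is shared by all ingroup taxa — unites the whole ingroup.
C3: derived state '0' in Ornithinus only — an autapomorphy, so it tells us nothing about relationships among taxa.
Most parsimonious ingroup topology: ((Ornithinus,Ophioma),Ornithura).
Ophioma and Ornithinus form a cherry on this tree, so they are sister taxa.

Ornithinus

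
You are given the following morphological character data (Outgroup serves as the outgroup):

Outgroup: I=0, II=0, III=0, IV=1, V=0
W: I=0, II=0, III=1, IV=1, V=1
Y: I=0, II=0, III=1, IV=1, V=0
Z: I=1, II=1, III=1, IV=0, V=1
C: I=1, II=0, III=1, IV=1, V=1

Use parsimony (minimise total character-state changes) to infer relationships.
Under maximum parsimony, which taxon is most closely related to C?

Character polarity is set by the outgroup: the derived state is whichever differs from the outgroup's state, so for IV the derived state is '0', and for the remaining characters it is '1'.
I (derived state '1') is shared by C and Z — a synapomorphy uniting that clade.
II: derived state '1' in Z only — an autapomorphy, so it tells us nothing about relationships among taxa.
All ingroup taxa share the derived state '1' for III; it defines the ingroup but does not resolve relationships within it.
IV: derived state '0' in Z only — an autapomorphy, so it tells us nothing about relationships among taxa.
Only C, W, and Z show the derived state '1' for V, supporting them as a clade.
Most parsimonious ingroup topology: ((W,(Z,C)),Y).
C and Z form a cherry on this tree, so they are sister taxa.

Z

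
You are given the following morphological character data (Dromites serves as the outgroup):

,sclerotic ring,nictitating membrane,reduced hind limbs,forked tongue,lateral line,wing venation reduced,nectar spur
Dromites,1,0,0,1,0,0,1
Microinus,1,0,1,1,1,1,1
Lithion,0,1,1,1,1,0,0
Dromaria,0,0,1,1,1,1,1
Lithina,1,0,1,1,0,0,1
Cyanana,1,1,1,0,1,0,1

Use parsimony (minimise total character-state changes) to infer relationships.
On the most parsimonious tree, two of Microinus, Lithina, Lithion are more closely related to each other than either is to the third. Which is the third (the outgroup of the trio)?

Character polarity is set by the outgroup: the derived state is whichever differs from the outgroup's state, so for sclerotic ring, forked tongue, nectar spur the derived state is '0', and for the remaining characters it is '1'.
sclerotic ring (state '0') occurs in Dromaria and Lithion but conflicts with the nesting implied by the other characters — most parsimoniously interpreted as homoplasy.
nictitating membrane (derived state '1') is shared by Cyanana and Lithion — a synapomorphy uniting that clade.
All ingroup taxa share the derived state '1' for reduced hind limbs; it defines the ingroup but does not resolve relationships within it.
forked tongue: derived state '0' in Cyanana only — an autapomorphy, so it tells us nothing about relationships among taxa.
lateral line (derived state '1') is shared by Cyanana, Dromaria, Lithion, and Microinus — a synapomorphy uniting that clade.
wing venation reduced (derived state '1') is shared by Dromaria and Microinus — a synapomorphy uniting that clade.
nectar spur (derived state '0') is unique to Lithion (autapomorphy; uninformative for grouping).
Most parsimonious ingroup topology: (((Microinus,Dromaria),(Lithion,Cyanana)),Lithina).
Lithion and Microinus share a more recent common ancestor with each other than either does with Lithina, so Lithina is the least closely related of the three.

Lithina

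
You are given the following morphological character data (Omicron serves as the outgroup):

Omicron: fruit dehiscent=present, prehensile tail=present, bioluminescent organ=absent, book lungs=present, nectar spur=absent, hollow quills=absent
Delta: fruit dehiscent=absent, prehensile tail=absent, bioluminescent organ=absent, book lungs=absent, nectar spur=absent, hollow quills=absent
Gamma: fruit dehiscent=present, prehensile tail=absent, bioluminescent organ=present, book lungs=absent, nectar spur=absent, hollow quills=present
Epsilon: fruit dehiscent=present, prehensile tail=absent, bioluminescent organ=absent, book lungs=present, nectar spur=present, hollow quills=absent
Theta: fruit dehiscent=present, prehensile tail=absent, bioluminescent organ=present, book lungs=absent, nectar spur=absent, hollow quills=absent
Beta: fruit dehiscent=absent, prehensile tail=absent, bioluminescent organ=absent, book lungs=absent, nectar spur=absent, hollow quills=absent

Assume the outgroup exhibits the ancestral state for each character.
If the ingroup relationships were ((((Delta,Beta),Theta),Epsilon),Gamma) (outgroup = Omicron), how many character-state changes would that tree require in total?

Map each character onto ((((Delta,Beta),Theta),Epsilon),Gamma) (rooted by Omicron) and count the minimum state changes it requires (Fitch parsimony):
fruit dehiscent: 1; prehensile tail: 1; bioluminescent organ: 2; book lungs: 2; nectar spur: 1; hollow quills: 1.
Total tree length = 8.

8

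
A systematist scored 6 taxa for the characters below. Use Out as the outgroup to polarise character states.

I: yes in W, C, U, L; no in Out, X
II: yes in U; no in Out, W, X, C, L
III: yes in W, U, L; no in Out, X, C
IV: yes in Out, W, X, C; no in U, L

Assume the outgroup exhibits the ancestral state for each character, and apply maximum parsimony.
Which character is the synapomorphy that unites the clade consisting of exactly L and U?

IV

Character polarity is set by the outgroup: the derived state is whichever differs from the outgroup's state, so for IV the derived state is 'no', and for the remaining characters it is 'yes'.
Only C, L, U, and W show the derived state 'yes' for I, supporting them as a clade.
II (derived state 'yes') is unique to U (autapomorphy; uninformative for grouping).
III (derived state 'yes') is shared by L, U, and W — a synapomorphy uniting that clade.
IV: derived state 'no' in L and U only — synapomorphy for {L, U}.
Most parsimonious ingroup topology: (((W,(U,L)),C),X).
The clade {L, U} is supported by IV: its derived state 'no' occurs in exactly those taxa and in no other taxon (including the outgroup).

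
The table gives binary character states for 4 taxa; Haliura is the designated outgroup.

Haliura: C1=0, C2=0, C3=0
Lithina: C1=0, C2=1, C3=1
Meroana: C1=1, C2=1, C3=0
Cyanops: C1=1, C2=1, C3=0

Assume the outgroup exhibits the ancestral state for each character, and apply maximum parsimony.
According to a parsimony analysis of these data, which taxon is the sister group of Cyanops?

The outgroup has state '0' for every character, so '1' is the derived state throughout.
C1 (derived state '1') is shared by Cyanops and Meroana — a synapomorphy uniting that clade.
C2 (derived state '1') is shared by all ingroup taxa — unites the whole ingroup.
C3: derived state '1' in Lithina only — an autapomorphy, so it tells us nothing about relationships among taxa.
Most parsimonious ingroup topology: (Lithina,(Meroana,Cyanops)).
Cyanops and Meroana form a cherry on this tree, so they are sister taxa.

Meroana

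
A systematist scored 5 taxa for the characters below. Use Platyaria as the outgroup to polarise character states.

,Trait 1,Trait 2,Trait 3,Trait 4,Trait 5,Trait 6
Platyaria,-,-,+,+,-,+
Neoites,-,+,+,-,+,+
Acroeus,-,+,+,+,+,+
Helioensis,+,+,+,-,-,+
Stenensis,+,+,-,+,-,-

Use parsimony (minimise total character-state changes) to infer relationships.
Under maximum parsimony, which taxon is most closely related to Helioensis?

Stenensis

Character polarity is set by the outgroup: the derived state is whichever differs from the outgroup's state, so for Trait 3, Trait 4, Trait 6 the derived state is '-', and for the remaining characters it is '+'.
Trait 1: derived state '+' in Helioensis and Stenensis only — synapomorphy for {Helioensis, Stenensis}.
Trait 2 (derived state '+') is shared by all ingroup taxa — unites the whole ingroup.
Trait 3 (derived state '-') is unique to Stenensis (autapomorphy; uninformative for grouping).
Trait 4 groups Helioensis and Neoites, which is incompatible with the clades supported by the remaining characters; treating it as convergent (homoplasy) costs fewer steps than any alternative tree.
Trait 5 (derived state '+') is shared by Acroeus and Neoites — a synapomorphy uniting that clade.
Trait 6: derived state '-' in Stenensis only — an autapomorphy, so it tells us nothing about relationships among taxa.
Most parsimonious ingroup topology: ((Acroeus,Neoites),(Stenensis,Helioensis)).
Helioensis and Stenensis form a cherry on this tree, so they are sister taxa.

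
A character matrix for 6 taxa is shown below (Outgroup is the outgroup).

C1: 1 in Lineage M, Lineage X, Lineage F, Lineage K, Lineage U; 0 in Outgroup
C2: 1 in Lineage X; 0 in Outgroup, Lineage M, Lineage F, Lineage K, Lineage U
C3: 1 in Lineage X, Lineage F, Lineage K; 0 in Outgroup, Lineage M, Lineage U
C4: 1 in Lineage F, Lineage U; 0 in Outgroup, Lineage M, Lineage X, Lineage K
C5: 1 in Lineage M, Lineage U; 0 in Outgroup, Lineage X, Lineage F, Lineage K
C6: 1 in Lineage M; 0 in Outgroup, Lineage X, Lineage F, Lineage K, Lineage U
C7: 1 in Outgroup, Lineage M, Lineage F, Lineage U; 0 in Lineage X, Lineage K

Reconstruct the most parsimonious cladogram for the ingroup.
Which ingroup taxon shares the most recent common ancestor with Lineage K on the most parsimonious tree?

Lineage X

Character polarity is set by the outgroup: the derived state is whichever differs from the outgroup's state, so for C7 the derived state is '0', and for the remaining characters it is '1'.
All ingroup taxa share the derived state '1' for C1; it defines the ingroup but does not resolve relationships within it.
C2 (derived state '1') is unique to Lineage X (autapomorphy; uninformative for grouping).
C3 (derived state '1') is shared by Lineage F, Lineage K, and Lineage X — a synapomorphy uniting that clade.
C4 (state '1') occurs in Lineage F and Lineage U but conflicts with the nesting implied by the other characters — most parsimoniously interpreted as homoplasy.
C5 (derived state '1') is shared by Lineage M and Lineage U — a synapomorphy uniting that clade.
C6 (derived state '1') is unique to Lineage M (autapomorphy; uninformative for grouping).
C7 (derived state '0') is shared by Lineage K and Lineage X — a synapomorphy uniting that clade.
Most parsimonious ingroup topology: ((Lineage M,Lineage U),((Lineage X,Lineage K),Lineage F)).
Lineage K and Lineage X form a cherry on this tree, so they are sister taxa.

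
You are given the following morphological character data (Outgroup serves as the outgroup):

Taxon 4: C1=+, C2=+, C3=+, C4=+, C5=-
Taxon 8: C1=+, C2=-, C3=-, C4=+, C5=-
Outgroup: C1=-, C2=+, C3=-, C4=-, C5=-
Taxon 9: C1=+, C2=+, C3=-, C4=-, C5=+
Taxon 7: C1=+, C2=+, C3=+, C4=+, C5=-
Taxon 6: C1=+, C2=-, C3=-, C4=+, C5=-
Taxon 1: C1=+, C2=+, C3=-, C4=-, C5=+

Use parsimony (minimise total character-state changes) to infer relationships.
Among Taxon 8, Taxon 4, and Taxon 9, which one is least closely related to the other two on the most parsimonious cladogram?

Character polarity is set by the outgroup: the derived state is whichever differs from the outgroup's state, so for C2 the derived state is '-', and for the remaining characters it is '+'.
C1 (derived state '+') is shared by all ingroup taxa — unites the whole ingroup.
C2 (derived state '-') is shared by Taxon 6 and Taxon 8 — a synapomorphy uniting that clade.
Only Taxon 4 and Taxon 7 show the derived state '+' for C3, supporting them as a clade.
C4: derived state '+' in Taxon 4, Taxon 6, Taxon 7, and Taxon 8 only — synapomorphy for {Taxon 4, Taxon 6, Taxon 7, Taxon 8}.
C5 (derived state '+') is shared by Taxon 1 and Taxon 9 — a synapomorphy uniting that clade.
Most parsimonious ingroup topology: ((Taxon 9,Taxon 1),((Taxon 7,Taxon 4),(Taxon 6,Taxon 8))).
Taxon 4 and Taxon 8 share a more recent common ancestor with each other than either does with Taxon 9, so Taxon 9 is the least closely related of the three.

Taxon 9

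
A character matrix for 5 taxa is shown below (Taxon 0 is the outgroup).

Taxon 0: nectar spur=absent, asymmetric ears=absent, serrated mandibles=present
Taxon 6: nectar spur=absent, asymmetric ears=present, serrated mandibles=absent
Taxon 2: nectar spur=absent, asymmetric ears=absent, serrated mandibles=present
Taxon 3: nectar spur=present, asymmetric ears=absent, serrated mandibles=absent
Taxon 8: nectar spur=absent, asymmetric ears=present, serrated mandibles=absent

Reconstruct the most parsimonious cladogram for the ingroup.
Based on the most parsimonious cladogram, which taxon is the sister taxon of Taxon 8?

Character polarity is set by the outgroup: the derived state is whichever differs from the outgroup's state, so for serrated mandibles the derived state is 'absent', and for the remaining characters it is 'present'.
nectar spur: derived state 'present' in Taxon 3 only — an autapomorphy, so it tells us nothing about relationships among taxa.
Only Taxon 6 and Taxon 8 show the derived state 'present' for asymmetric ears, supporting them as a clade.
Only Taxon 3, Taxon 6, and Taxon 8 show the derived state 'absent' for serrated mandibles, supporting them as a clade.
Most parsimonious ingroup topology: (((Taxon 6,Taxon 8),Taxon 3),Taxon 2).
Taxon 8 and Taxon 6 form a cherry on this tree, so they are sister taxa.

Taxon 6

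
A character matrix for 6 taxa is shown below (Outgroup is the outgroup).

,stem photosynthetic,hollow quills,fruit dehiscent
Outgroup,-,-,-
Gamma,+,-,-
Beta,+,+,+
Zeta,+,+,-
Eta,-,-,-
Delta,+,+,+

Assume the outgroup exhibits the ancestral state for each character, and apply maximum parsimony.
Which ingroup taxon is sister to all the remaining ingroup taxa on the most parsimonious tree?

Eta

The outgroup has state '-' for every character, so '+' is the derived state throughout.
stem photosynthetic: derived state '+' in Beta, Delta, Gamma, and Zeta only — synapomorphy for {Beta, Delta, Gamma, Zeta}.
hollow quills (derived state '+') is shared by Beta, Delta, and Zeta — a synapomorphy uniting that clade.
fruit dehiscent: derived state '+' in Beta and Delta only — synapomorphy for {Beta, Delta}.
Most parsimonious ingroup topology: ((Gamma,((Beta,Delta),Zeta)),Eta).
Eta is sister to the clade containing all other ingroup taxa, so it is the earliest-diverging (most basal) ingroup lineage.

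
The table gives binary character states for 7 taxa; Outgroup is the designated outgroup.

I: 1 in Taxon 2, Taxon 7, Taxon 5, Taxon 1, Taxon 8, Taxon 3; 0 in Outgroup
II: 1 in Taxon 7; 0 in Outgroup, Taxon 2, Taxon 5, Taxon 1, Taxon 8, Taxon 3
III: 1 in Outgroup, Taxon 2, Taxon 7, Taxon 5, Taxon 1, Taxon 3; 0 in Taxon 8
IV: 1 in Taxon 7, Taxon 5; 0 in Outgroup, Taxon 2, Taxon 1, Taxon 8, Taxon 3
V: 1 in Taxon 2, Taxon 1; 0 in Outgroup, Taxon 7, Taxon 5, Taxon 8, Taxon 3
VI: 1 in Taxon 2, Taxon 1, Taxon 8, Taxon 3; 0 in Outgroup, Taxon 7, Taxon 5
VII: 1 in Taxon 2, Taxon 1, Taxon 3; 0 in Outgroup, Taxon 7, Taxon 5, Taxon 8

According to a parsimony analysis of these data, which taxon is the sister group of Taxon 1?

Taxon 2

Character polarity is set by the outgroup: the derived state is whichever differs from the outgroup's state, so for III the derived state is '0', and for the remaining characters it is '1'.
All ingroup taxa share the derived state '1' for I; it defines the ingroup but does not resolve relationships within it.
II (derived state '1') is unique to Taxon 7 (autapomorphy; uninformative for grouping).
III: derived state '0' in Taxon 8 only — an autapomorphy, so it tells us nothing about relationships among taxa.
Only Taxon 5 and Taxon 7 show the derived state '1' for IV, supporting them as a clade.
Only Taxon 1 and Taxon 2 show the derived state '1' for V, supporting them as a clade.
VI: derived state '1' in Taxon 1, Taxon 2, Taxon 3, and Taxon 8 only — synapomorphy for {Taxon 1, Taxon 2, Taxon 3, Taxon 8}.
VII: derived state '1' in Taxon 1, Taxon 2, and Taxon 3 only — synapomorphy for {Taxon 1, Taxon 2, Taxon 3}.
Most parsimonious ingroup topology: ((((Taxon 2,Taxon 1),Taxon 3),Taxon 8),(Taxon 7,Taxon 5)).
Taxon 1 and Taxon 2 form a cherry on this tree, so they are sister taxa.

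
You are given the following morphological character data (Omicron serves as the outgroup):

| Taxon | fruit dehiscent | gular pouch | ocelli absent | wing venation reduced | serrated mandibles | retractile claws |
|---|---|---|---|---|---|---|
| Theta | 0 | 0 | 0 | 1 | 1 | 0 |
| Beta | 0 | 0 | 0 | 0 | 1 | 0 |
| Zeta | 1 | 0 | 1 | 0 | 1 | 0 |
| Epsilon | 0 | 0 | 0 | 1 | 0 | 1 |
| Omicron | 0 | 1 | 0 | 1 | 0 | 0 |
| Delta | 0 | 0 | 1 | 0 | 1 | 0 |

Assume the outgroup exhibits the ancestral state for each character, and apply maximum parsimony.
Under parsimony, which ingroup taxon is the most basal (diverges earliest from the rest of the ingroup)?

Character polarity is set by the outgroup: the derived state is whichever differs from the outgroup's state, so for gular pouch, wing venation reduced the derived state is '0', and for the remaining characters it is '1'.
fruit dehiscent (derived state '1') is unique to Zeta (autapomorphy; uninformative for grouping).
gular pouch (derived state '0') is shared by all ingroup taxa — unites the whole ingroup.
ocelli absent (derived state '1') is shared by Delta and Zeta — a synapomorphy uniting that clade.
Only Beta, Delta, and Zeta show the derived state '0' for wing venation reduced, supporting them as a clade.
serrated mandibles (derived state '1') is shared by Beta, Delta, Theta, and Zeta — a synapomorphy uniting that clade.
retractile claws (derived state '1') is unique to Epsilon (autapomorphy; uninformative for grouping).
Most parsimonious ingroup topology: (Epsilon,(((Delta,Zeta),Beta),Theta)).
Epsilon is sister to the clade containing all other ingroup taxa, so it is the earliest-diverging (most basal) ingroup lineage.

Epsilon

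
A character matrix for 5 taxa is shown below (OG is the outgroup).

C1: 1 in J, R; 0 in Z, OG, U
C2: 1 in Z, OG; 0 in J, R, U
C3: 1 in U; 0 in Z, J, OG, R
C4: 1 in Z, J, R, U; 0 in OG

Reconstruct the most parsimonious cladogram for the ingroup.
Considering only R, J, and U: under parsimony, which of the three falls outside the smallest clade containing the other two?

Character polarity is set by the outgroup: the derived state is whichever differs from the outgroup's state, so for C2 the derived state is '0', and for the remaining characters it is '1'.
C1 (derived state '1') is shared by J and R — a synapomorphy uniting that clade.
C2: derived state '0' in J, R, and U only — synapomorphy for {J, R, U}.
C3: derived state '1' in U only — an autapomorphy, so it tells us nothing about relationships among taxa.
C4 (derived state '1') is shared by all ingroup taxa — unites the whole ingroup.
Most parsimonious ingroup topology: (((R,J),U),Z).
J and R share a more recent common ancestor with each other than either does with U, so U is the least closely related of the three.

U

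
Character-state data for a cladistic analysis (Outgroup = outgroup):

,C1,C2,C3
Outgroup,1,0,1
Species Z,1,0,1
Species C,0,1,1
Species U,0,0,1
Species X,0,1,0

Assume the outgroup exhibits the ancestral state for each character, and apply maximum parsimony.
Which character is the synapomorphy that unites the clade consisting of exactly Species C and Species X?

C2

Character polarity is set by the outgroup: the derived state is whichever differs from the outgroup's state, so for C1, C3 the derived state is '0', and for the remaining characters it is '1'.
C1: derived state '0' in Species C, Species U, and Species X only — synapomorphy for {Species C, Species U, Species X}.
C2 (derived state '1') is shared by Species C and Species X — a synapomorphy uniting that clade.
C3: derived state '0' in Species X only — an autapomorphy, so it tells us nothing about relationships among taxa.
Most parsimonious ingroup topology: (Species Z,((Species C,Species X),Species U)).
The clade {Species C, Species X} is supported by C2: its derived state '1' occurs in exactly those taxa and in no other taxon (including the outgroup).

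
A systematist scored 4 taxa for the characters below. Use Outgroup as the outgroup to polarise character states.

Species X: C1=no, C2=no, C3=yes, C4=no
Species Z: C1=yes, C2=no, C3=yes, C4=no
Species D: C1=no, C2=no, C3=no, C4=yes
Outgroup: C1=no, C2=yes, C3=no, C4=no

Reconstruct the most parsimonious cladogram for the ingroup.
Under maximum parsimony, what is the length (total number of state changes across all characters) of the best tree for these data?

4

Character polarity is set by the outgroup: the derived state is whichever differs from the outgroup's state, so for C2 the derived state is 'no', and for the remaining characters it is 'yes'.
C1 (derived state 'yes') is unique to Species Z (autapomorphy; uninformative for grouping).
C2 (derived state 'no') is shared by all ingroup taxa — unites the whole ingroup.
C3: derived state 'yes' in Species X and Species Z only — synapomorphy for {Species X, Species Z}.
C4 (derived state 'yes') is unique to Species D (autapomorphy; uninformative for grouping).
Most parsimonious ingroup topology: (Species D,(Species X,Species Z)).
Changes per character on this tree: C1: 1; C2: 1; C3: 1; C4: 1.
Total = 4.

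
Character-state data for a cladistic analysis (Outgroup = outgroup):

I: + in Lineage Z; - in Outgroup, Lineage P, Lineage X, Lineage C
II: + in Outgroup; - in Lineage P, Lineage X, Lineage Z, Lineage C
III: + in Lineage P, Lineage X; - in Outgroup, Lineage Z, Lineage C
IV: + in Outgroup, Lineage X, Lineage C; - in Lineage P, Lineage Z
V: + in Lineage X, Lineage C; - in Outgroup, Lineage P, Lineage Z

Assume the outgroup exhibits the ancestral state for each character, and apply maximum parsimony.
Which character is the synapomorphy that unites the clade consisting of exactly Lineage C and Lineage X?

Character polarity is set by the outgroup: the derived state is whichever differs from the outgroup's state, so for II, IV the derived state is '-', and for the remaining characters it is '+'.
I (derived state '+') is unique to Lineage Z (autapomorphy; uninformative for grouping).
All ingroup taxa share the derived state '-' for II; it defines the ingroup but does not resolve relationships within it.
III groups Lineage P and Lineage X, which is incompatible with the clades supported by the remaining characters; treating it as convergent (homoplasy) costs fewer steps than any alternative tree.
Only Lineage P and Lineage Z show the derived state '-' for IV, supporting them as a clade.
V: derived state '+' in Lineage C and Lineage X only — synapomorphy for {Lineage C, Lineage X}.
Most parsimonious ingroup topology: ((Lineage P,Lineage Z),(Lineage X,Lineage C)).
The clade {Lineage C, Lineage X} is supported by V: its derived state '+' occurs in exactly those taxa and in no other taxon (including the outgroup).

V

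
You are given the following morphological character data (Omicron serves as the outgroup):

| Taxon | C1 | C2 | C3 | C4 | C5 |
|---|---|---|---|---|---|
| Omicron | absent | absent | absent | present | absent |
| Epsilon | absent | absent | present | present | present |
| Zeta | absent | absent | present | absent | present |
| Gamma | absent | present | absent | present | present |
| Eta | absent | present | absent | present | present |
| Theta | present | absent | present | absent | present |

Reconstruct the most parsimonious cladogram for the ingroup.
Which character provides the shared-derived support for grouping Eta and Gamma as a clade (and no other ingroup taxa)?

Character polarity is set by the outgroup: the derived state is whichever differs from the outgroup's state, so for C4 the derived state is 'absent', and for the remaining characters it is 'present'.
C1: derived state 'present' in Theta only — an autapomorphy, so it tells us nothing about relationships among taxa.
C2 (derived state 'present') is shared by Eta and Gamma — a synapomorphy uniting that clade.
Only Epsilon, Theta, and Zeta show the derived state 'present' for C3, supporting them as a clade.
C4 (derived state 'absent') is shared by Theta and Zeta — a synapomorphy uniting that clade.
C5 (derived state 'present') is shared by all ingroup taxa — unites the whole ingroup.
Most parsimonious ingroup topology: ((Epsilon,(Zeta,Theta)),(Gamma,Eta)).
The clade {Eta, Gamma} is supported by C2: its derived state 'present' occurs in exactly those taxa and in no other taxon (including the outgroup).

C2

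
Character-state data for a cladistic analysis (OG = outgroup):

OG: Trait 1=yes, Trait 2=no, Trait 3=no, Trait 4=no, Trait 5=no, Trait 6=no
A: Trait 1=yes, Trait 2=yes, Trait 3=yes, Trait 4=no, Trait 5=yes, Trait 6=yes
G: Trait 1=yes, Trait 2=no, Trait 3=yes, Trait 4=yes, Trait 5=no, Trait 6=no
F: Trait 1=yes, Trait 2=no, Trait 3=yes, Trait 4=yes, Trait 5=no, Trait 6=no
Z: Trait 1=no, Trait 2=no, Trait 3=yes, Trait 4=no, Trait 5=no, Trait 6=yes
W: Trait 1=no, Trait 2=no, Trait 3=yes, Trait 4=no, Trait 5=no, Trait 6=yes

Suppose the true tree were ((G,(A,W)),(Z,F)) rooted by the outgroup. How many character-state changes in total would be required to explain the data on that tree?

Map each character onto ((G,(A,W)),(Z,F)) (rooted by OG) and count the minimum state changes it requires (Fitch parsimony):
Trait 1: 2; Trait 2: 1; Trait 3: 1; Trait 4: 2; Trait 5: 1; Trait 6: 2.
Total tree length = 9.

9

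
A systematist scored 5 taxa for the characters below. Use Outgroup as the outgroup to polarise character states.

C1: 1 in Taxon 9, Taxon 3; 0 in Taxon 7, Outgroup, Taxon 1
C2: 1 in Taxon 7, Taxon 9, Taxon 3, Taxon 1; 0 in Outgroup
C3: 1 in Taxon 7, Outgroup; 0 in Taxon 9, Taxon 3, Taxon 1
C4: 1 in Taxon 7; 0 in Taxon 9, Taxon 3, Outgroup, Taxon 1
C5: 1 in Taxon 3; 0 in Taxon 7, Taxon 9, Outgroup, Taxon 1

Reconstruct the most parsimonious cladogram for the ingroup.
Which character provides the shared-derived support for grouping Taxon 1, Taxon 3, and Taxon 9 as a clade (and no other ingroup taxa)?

C3

Character polarity is set by the outgroup: the derived state is whichever differs from the outgroup's state, so for C3 the derived state is '0', and for the remaining characters it is '1'.
Only Taxon 3 and Taxon 9 show the derived state '1' for C1, supporting them as a clade.
All ingroup taxa share the derived state '1' for C2; it defines the ingroup but does not resolve relationships within it.
Only Taxon 1, Taxon 3, and Taxon 9 show the derived state '0' for C3, supporting them as a clade.
C4 (derived state '1') is unique to Taxon 7 (autapomorphy; uninformative for grouping).
C5: derived state '1' in Taxon 3 only — an autapomorphy, so it tells us nothing about relationships among taxa.
Most parsimonious ingroup topology: (Taxon 7,((Taxon 9,Taxon 3),Taxon 1)).
The clade {Taxon 1, Taxon 3, Taxon 9} is supported by C3: its derived state '0' occurs in exactly those taxa and in no other taxon (including the outgroup).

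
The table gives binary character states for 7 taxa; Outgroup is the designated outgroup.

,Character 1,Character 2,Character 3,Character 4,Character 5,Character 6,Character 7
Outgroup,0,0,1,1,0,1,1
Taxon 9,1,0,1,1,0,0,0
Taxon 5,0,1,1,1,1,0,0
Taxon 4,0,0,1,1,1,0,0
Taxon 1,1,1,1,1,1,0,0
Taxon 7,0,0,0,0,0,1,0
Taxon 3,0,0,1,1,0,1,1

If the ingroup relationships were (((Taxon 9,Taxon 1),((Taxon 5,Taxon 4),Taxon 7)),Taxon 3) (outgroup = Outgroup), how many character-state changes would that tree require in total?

10

Map each character onto (((Taxon 9,Taxon 1),((Taxon 5,Taxon 4),Taxon 7)),Taxon 3) (rooted by Outgroup) and count the minimum state changes it requires (Fitch parsimony):
Character 1: 1; Character 2: 2; Character 3: 1; Character 4: 1; Character 5: 2; Character 6: 2; Character 7: 1.
Total tree length = 10.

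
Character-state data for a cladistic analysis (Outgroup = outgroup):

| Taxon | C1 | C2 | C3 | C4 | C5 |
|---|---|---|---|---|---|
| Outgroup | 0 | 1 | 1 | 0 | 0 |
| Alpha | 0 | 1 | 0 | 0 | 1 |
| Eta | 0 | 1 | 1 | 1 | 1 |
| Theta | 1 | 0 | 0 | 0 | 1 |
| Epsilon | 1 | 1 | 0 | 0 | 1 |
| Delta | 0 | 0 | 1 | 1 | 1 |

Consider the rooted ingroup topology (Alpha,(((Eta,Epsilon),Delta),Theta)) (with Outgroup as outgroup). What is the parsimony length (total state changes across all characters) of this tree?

Map each character onto (Alpha,(((Eta,Epsilon),Delta),Theta)) (rooted by Outgroup) and count the minimum state changes it requires (Fitch parsimony):
C1: 2; C2: 2; C3: 3; C4: 2; C5: 1.
Total tree length = 10.

10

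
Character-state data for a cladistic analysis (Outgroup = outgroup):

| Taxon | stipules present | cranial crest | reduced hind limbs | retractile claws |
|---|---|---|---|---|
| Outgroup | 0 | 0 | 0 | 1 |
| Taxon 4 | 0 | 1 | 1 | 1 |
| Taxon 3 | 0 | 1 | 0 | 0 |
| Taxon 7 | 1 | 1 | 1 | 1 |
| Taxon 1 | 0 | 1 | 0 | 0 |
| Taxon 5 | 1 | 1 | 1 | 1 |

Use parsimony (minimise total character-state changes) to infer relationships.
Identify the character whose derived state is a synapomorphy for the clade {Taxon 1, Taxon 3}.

retractile claws

Character polarity is set by the outgroup: the derived state is whichever differs from the outgroup's state, so for retractile claws the derived state is '0', and for the remaining characters it is '1'.
stipules present (derived state '1') is shared by Taxon 5 and Taxon 7 — a synapomorphy uniting that clade.
All ingroup taxa share the derived state '1' for cranial crest; it defines the ingroup but does not resolve relationships within it.
reduced hind limbs: derived state '1' in Taxon 4, Taxon 5, and Taxon 7 only — synapomorphy for {Taxon 4, Taxon 5, Taxon 7}.
retractile claws: derived state '0' in Taxon 1 and Taxon 3 only — synapomorphy for {Taxon 1, Taxon 3}.
Most parsimonious ingroup topology: ((Taxon 4,(Taxon 7,Taxon 5)),(Taxon 3,Taxon 1)).
The clade {Taxon 1, Taxon 3} is supported by retractile claws: its derived state '0' occurs in exactly those taxa and in no other taxon (including the outgroup).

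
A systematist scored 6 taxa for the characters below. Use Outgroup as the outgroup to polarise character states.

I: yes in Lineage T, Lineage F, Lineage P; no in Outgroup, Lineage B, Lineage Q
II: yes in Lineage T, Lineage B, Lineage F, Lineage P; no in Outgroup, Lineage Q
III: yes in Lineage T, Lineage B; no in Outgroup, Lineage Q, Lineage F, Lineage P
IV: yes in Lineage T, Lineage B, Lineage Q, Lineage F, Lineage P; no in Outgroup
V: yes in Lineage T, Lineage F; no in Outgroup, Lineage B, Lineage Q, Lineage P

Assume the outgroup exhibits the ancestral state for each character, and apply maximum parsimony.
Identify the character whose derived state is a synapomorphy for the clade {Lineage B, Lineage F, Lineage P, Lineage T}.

II

The outgroup has state 'no' for every character, so 'yes' is the derived state throughout.
Only Lineage F, Lineage P, and Lineage T show the derived state 'yes' for I, supporting them as a clade.
Only Lineage B, Lineage F, Lineage P, and Lineage T show the derived state 'yes' for II, supporting them as a clade.
III (state 'yes') occurs in Lineage B and Lineage T but conflicts with the nesting implied by the other characters — most parsimoniously interpreted as homoplasy.
IV (derived state 'yes') is shared by all ingroup taxa — unites the whole ingroup.
Only Lineage F and Lineage T show the derived state 'yes' for V, supporting them as a clade.
Most parsimonious ingroup topology: ((((Lineage T,Lineage F),Lineage P),Lineage B),Lineage Q).
The clade {Lineage B, Lineage F, Lineage P, Lineage T} is supported by II: its derived state 'yes' occurs in exactly those taxa and in no other taxon (including the outgroup).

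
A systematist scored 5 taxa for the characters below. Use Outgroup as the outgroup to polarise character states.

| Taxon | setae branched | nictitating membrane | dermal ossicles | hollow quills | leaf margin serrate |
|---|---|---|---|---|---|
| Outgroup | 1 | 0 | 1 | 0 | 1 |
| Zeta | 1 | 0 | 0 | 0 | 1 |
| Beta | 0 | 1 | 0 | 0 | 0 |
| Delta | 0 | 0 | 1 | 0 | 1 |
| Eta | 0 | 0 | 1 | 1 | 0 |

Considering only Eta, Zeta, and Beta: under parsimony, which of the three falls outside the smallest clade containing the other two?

Character polarity is set by the outgroup: the derived state is whichever differs from the outgroup's state, so for setae branched, dermal ossicles, leaf margin serrate the derived state is '0', and for the remaining characters it is '1'.
setae branched: derived state '0' in Beta, Delta, and Eta only — synapomorphy for {Beta, Delta, Eta}.
nictitating membrane: derived state '1' in Beta only — an autapomorphy, so it tells us nothing about relationships among taxa.
dermal ossicles (state '0') occurs in Beta and Zeta but conflicts with the nesting implied by the other characters — most parsimoniously interpreted as homoplasy.
hollow quills: derived state '1' in Eta only — an autapomorphy, so it tells us nothing about relationships among taxa.
leaf margin serrate (derived state '0') is shared by Beta and Eta — a synapomorphy uniting that clade.
Most parsimonious ingroup topology: (Zeta,((Beta,Eta),Delta)).
Eta and Beta share a more recent common ancestor with each other than either does with Zeta, so Zeta is the least closely related of the three.

Zeta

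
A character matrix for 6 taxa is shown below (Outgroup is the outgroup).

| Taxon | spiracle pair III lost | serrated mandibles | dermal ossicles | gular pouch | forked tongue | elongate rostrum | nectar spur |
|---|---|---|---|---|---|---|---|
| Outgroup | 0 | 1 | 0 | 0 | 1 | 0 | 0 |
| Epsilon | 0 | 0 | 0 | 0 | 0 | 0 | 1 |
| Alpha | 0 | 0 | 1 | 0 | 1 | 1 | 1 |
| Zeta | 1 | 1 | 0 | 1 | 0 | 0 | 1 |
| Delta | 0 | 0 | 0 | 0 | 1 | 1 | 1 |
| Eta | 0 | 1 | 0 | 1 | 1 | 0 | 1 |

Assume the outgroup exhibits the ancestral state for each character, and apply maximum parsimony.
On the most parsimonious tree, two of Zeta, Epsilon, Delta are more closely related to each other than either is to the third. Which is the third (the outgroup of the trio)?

Character polarity is set by the outgroup: the derived state is whichever differs from the outgroup's state, so for serrated mandibles, forked tongue the derived state is '0', and for the remaining characters it is '1'.
spiracle pair III lost: derived state '1' in Zeta only — an autapomorphy, so it tells us nothing about relationships among taxa.
serrated mandibles (derived state '0') is shared by Alpha, Delta, and Epsilon — a synapomorphy uniting that clade.
dermal ossicles (derived state '1') is unique to Alpha (autapomorphy; uninformative for grouping).
gular pouch (derived state '1') is shared by Eta and Zeta — a synapomorphy uniting that clade.
forked tongue (state '0') occurs in Epsilon and Zeta but conflicts with the nesting implied by the other characters — most parsimoniously interpreted as homoplasy.
Only Alpha and Delta show the derived state '1' for elongate rostrum, supporting them as a clade.
All ingroup taxa share the derived state '1' for nectar spur; it defines the ingroup but does not resolve relationships within it.
Most parsimonious ingroup topology: ((Epsilon,(Alpha,Delta)),(Zeta,Eta)).
Delta and Epsilon share a more recent common ancestor with each other than either does with Zeta, so Zeta is the least closely related of the three.

Zeta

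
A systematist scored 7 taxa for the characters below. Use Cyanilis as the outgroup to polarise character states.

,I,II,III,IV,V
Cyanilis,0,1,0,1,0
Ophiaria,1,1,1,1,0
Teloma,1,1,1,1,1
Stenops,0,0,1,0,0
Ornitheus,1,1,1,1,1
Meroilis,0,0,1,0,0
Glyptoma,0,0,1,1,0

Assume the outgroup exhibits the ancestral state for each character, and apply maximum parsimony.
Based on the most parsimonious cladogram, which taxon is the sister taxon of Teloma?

Character polarity is set by the outgroup: the derived state is whichever differs from the outgroup's state, so for II, IV the derived state is '0', and for the remaining characters it is '1'.
Only Ophiaria, Ornitheus, and Teloma show the derived state '1' for I, supporting them as a clade.
II: derived state '0' in Glyptoma, Meroilis, and Stenops only — synapomorphy for {Glyptoma, Meroilis, Stenops}.
All ingroup taxa share the derived state '1' for III; it defines the ingroup but does not resolve relationships within it.
IV (derived state '0') is shared by Meroilis and Stenops — a synapomorphy uniting that clade.
V: derived state '1' in Ornitheus and Teloma only — synapomorphy for {Ornitheus, Teloma}.
Most parsimonious ingroup topology: ((Ophiaria,(Teloma,Ornitheus)),((Stenops,Meroilis),Glyptoma)).
Teloma and Ornitheus form a cherry on this tree, so they are sister taxa.

Ornitheus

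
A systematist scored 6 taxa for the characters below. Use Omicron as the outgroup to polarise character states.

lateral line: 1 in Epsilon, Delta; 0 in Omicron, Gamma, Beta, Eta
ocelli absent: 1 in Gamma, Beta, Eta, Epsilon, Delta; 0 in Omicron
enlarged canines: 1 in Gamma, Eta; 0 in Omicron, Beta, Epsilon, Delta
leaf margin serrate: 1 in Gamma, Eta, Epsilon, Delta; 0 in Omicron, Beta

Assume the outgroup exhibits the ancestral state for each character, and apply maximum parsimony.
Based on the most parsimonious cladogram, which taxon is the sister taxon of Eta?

Gamma

The outgroup has state '0' for every character, so '1' is the derived state throughout.
Only Delta and Epsilon show the derived state '1' for lateral line, supporting them as a clade.
All ingroup taxa share the derived state '1' for ocelli absent; it defines the ingroup but does not resolve relationships within it.
enlarged canines: derived state '1' in Eta and Gamma only — synapomorphy for {Eta, Gamma}.
Only Delta, Epsilon, Eta, and Gamma show the derived state '1' for leaf margin serrate, supporting them as a clade.
Most parsimonious ingroup topology: (((Gamma,Eta),(Epsilon,Delta)),Beta).
Eta and Gamma form a cherry on this tree, so they are sister taxa.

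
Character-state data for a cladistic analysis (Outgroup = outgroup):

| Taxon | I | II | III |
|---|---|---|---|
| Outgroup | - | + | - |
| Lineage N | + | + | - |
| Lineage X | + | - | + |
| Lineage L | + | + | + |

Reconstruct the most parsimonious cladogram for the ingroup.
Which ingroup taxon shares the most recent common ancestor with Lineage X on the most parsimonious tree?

Lineage L

Character polarity is set by the outgroup: the derived state is whichever differs from the outgroup's state, so for II the derived state is '-', and for the remaining characters it is '+'.
I (derived state '+') is shared by all ingroup taxa — unites the whole ingroup.
II: derived state '-' in Lineage X only — an autapomorphy, so it tells us nothing about relationships among taxa.
III: derived state '+' in Lineage L and Lineage X only — synapomorphy for {Lineage L, Lineage X}.
Most parsimonious ingroup topology: (Lineage N,(Lineage X,Lineage L)).
Lineage X and Lineage L form a cherry on this tree, so they are sister taxa.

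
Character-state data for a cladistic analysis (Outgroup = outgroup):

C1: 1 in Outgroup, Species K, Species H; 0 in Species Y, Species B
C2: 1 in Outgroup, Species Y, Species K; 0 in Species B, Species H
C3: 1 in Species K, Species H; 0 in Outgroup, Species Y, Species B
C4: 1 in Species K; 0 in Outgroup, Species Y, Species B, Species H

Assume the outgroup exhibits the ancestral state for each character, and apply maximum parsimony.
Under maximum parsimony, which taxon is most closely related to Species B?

Species Y

Character polarity is set by the outgroup: the derived state is whichever differs from the outgroup's state, so for C1, C2 the derived state is '0', and for the remaining characters it is '1'.
C1: derived state '0' in Species B and Species Y only — synapomorphy for {Species B, Species Y}.
C2 (state '0') occurs in Species B and Species H but conflicts with the nesting implied by the other characters — most parsimoniously interpreted as homoplasy.
C3: derived state '1' in Species H and Species K only — synapomorphy for {Species H, Species K}.
C4 (derived state '1') is unique to Species K (autapomorphy; uninformative for grouping).
Most parsimonious ingroup topology: ((Species Y,Species B),(Species K,Species H)).
Species B and Species Y form a cherry on this tree, so they are sister taxa.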